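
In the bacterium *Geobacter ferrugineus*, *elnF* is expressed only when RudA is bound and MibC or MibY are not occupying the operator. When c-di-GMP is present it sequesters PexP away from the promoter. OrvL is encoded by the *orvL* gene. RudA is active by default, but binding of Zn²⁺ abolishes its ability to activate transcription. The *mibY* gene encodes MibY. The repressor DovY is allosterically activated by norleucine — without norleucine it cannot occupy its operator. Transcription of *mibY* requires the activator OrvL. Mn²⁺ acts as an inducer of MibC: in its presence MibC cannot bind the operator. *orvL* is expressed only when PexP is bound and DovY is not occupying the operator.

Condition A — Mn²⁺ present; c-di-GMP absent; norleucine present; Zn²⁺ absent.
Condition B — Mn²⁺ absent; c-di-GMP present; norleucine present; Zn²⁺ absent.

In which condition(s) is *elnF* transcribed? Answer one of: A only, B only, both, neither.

A only

Condition A:
Mn²⁺ is present, so MibC is inactive.
c-di-GMP is absent, so PexP is active.
Norleucine is present, so DovY is active.
With repressor DovY bound, *orvL* is not transcribed.
So OrvL is not produced.
Required activator OrvL is absent, so *mibY* is not transcribed.
So MibY is not produced.
Zn²⁺ is absent, so RudA is active.
No repressor is bound and RudA is active, so *elnF* is transcribed.
→ *elnF* is ON in A.
Condition B:
Mn²⁺ is absent, so MibC is active.
c-di-GMP is present, so PexP is inactive.
Norleucine is present, so DovY is active.
With repressor DovY bound, *orvL* is not transcribed.
So OrvL is not produced.
Required activator OrvL is absent, so *mibY* is not transcribed.
So MibY is not produced.
Zn²⁺ is absent, so RudA is active.
With repressor MibC bound, *elnF* is not transcribed.
→ *elnF* is OFF in B.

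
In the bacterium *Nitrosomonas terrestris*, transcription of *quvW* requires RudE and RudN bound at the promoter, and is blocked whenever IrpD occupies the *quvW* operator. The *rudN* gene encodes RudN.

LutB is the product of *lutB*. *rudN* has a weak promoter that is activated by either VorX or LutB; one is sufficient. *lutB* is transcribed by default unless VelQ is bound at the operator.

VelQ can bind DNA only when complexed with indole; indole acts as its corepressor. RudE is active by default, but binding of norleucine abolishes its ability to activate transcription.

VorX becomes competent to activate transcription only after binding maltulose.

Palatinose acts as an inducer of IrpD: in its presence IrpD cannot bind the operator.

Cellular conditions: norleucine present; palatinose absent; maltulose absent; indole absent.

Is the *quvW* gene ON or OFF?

Palatinose is absent, so IrpD is active.
Norleucine is present, so RudE is inactive.
Maltulose is absent, so VorX is inactive.
Indole is absent, so VelQ is inactive.
With no repressor bound, *lutB* is transcribed.
So LutB is produced and active.
Activator LutB is present, so *rudN* is transcribed.
So RudN is produced and active.
With repressor IrpD bound, *quvW* is not transcribed.

OFF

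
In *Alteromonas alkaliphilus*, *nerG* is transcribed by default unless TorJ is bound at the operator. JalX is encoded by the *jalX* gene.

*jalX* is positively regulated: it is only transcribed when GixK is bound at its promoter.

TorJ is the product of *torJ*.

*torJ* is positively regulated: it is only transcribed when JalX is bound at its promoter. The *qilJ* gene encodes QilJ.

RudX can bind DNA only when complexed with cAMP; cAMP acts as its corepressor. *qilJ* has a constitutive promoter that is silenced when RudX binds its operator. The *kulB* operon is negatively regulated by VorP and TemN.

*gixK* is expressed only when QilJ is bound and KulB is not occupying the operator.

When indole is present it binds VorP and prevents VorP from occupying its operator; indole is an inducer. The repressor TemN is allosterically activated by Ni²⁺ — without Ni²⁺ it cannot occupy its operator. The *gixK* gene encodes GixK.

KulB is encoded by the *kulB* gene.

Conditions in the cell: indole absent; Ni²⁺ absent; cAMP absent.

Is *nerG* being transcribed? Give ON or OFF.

OFF

cAMP is absent, so RudX is inactive.
With no repressor bound, *qilJ* is transcribed.
So QilJ is produced and active.
Indole is absent, so VorP is active.
Ni²⁺ is absent, so TemN is inactive.
With repressor VorP bound, *kulB* is not transcribed.
So KulB is not produced.
No repressor is bound and QilJ is active, so *gixK* is transcribed.
So GixK is produced and active.
No repressor is bound and GixK is active, so *jalX* is transcribed.
So JalX is produced and active.
No repressor is bound and JalX is active, so *torJ* is transcribed.
So TorJ is produced and active.
With repressor TorJ bound, *nerG* is not transcribed.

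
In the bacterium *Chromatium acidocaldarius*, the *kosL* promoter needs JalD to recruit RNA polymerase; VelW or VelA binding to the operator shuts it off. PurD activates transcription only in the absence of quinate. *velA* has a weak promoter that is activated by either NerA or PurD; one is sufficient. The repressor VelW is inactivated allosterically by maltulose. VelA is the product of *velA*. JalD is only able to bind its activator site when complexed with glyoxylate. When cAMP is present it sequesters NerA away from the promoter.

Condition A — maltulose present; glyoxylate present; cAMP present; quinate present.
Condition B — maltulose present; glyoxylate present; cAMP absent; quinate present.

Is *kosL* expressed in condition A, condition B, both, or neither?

Condition A:
Maltulose is present, so VelW is inactive.
Glyoxylate is present, so JalD is active.
cAMP is present, so NerA is inactive.
Quinate is present, so PurD is inactive.
No activator is available at the *velA* promoter, so *velA* is not transcribed.
So VelA is not produced.
No repressor is bound and JalD is active, so *kosL* is transcribed.
→ *kosL* is ON in A.
Condition B:
Maltulose is present, so VelW is inactive.
Glyoxylate is present, so JalD is active.
cAMP is absent, so NerA is active.
Quinate is present, so PurD is inactive.
Activator NerA is present, so *velA* is transcribed.
So VelA is produced and active.
With repressor VelA bound, *kosL* is not transcribed.
→ *kosL* is OFF in B.

A only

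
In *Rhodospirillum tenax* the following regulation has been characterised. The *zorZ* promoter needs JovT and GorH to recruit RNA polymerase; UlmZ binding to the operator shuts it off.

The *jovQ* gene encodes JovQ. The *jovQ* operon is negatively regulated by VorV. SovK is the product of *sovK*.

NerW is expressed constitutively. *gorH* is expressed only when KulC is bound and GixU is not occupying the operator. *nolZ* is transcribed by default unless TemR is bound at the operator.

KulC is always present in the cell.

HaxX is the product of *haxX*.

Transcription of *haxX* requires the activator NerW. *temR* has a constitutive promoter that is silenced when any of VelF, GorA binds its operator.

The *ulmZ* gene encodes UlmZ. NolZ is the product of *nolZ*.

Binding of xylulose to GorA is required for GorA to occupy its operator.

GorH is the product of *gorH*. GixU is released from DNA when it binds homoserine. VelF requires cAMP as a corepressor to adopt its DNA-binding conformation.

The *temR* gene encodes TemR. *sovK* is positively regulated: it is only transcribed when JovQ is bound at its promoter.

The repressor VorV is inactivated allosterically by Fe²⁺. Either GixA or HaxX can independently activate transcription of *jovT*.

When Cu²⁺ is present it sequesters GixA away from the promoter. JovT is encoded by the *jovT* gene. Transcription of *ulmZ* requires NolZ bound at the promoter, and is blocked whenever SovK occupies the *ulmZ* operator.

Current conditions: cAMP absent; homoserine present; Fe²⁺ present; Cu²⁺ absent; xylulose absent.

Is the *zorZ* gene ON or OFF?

ON

Cu²⁺ is absent, so GixA is active.
NerW is produced constitutively and is active.
No repressor is bound and NerW is active, so *haxX* is transcribed.
So HaxX is produced and active.
Activator GixA is present, so *jovT* is transcribed.
So JovT is produced and active.
KulC is produced constitutively and is active.
Homoserine is present, so GixU is inactive.
No repressor is bound and KulC is active, so *gorH* is transcribed.
So GorH is produced and active.
Fe²⁺ is present, so VorV is inactive.
With no repressor bound, *jovQ* is transcribed.
So JovQ is produced and active.
No repressor is bound and JovQ is active, so *sovK* is transcribed.
So SovK is produced and active.
cAMP is absent, so VelF is inactive.
Xylulose is absent, so GorA is inactive.
With no repressor bound, *temR* is transcribed.
So TemR is produced and active.
With repressor TemR bound, *nolZ* is not transcribed.
So NolZ is not produced.
With repressor SovK bound, *ulmZ* is not transcribed.
So UlmZ is not produced.
No repressor is bound and JovT and GorH are active, so *zorZ* is transcribed.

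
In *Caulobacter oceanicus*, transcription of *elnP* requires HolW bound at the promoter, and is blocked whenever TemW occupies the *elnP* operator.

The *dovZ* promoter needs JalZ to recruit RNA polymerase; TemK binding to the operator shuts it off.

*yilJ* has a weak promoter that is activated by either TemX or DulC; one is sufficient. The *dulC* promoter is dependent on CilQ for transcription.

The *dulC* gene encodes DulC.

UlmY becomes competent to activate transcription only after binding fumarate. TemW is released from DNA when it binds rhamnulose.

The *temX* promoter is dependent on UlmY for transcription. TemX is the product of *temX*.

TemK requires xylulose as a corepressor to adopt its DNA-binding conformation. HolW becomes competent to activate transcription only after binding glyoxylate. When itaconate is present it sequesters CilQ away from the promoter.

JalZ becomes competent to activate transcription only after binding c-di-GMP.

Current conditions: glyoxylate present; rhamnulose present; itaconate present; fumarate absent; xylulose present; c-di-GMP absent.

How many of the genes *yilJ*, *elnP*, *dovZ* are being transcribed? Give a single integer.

Fumarate is absent, so UlmY is inactive.
Required activator UlmY is absent, so *temX* is not transcribed.
So TemX is not produced.
Itaconate is present, so CilQ is inactive.
Required activator CilQ is absent, so *dulC* is not transcribed.
So DulC is not produced.
No activator is available at the *yilJ* promoter, so *yilJ* is not transcribed.
→ *yilJ* is OFF.
Rhamnulose is present, so TemW is inactive.
Glyoxylate is present, so HolW is active.
No repressor is bound and HolW is active, so *elnP* is transcribed.
→ *elnP* is ON.
c-di-GMP is absent, so JalZ is inactive.
Xylulose is present, so TemK is active.
With repressor TemK bound, *dovZ* is not transcribed.
→ *dovZ* is OFF.
1 of the 3 genes is transcribed.

1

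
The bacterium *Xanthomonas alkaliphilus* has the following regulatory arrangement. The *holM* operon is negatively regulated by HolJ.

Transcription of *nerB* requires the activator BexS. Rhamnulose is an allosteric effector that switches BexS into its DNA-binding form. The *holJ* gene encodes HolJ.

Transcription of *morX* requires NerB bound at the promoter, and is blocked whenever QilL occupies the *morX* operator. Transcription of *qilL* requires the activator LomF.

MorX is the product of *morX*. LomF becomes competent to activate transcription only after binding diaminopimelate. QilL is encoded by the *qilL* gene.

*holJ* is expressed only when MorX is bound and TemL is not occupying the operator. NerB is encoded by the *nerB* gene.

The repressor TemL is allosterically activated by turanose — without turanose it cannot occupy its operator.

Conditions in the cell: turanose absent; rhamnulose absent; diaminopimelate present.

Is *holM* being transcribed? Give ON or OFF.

Rhamnulose is absent, so BexS is inactive.
Required activator BexS is absent, so *nerB* is not transcribed.
So NerB is not produced.
Diaminopimelate is present, so LomF is active.
No repressor is bound and LomF is active, so *qilL* is transcribed.
So QilL is produced and active.
With repressor QilL bound, *morX* is not transcribed.
So MorX is not produced.
Turanose is absent, so TemL is inactive.
Required activator MorX is absent, so *holJ* is not transcribed.
So HolJ is not produced.
With no repressor bound, *holM* is transcribed.

ON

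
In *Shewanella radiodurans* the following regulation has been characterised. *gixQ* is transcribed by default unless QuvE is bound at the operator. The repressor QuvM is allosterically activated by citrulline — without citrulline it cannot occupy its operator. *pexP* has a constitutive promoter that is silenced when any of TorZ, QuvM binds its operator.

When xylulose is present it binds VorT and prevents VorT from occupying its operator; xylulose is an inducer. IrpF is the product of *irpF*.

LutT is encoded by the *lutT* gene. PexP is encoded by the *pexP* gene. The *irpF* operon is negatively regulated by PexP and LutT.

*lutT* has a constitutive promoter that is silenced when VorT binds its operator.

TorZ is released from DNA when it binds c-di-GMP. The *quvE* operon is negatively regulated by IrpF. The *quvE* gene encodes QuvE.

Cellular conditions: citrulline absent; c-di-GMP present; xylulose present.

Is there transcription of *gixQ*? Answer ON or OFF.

OFF

c-di-GMP is present, so TorZ is inactive.
Citrulline is absent, so QuvM is inactive.
With no repressor bound, *pexP* is transcribed.
So PexP is produced and active.
Xylulose is present, so VorT is inactive.
With no repressor bound, *lutT* is transcribed.
So LutT is produced and active.
With repressor PexP bound, *irpF* is not transcribed.
So IrpF is not produced.
With no repressor bound, *quvE* is transcribed.
So QuvE is produced and active.
With repressor QuvE bound, *gixQ* is not transcribed.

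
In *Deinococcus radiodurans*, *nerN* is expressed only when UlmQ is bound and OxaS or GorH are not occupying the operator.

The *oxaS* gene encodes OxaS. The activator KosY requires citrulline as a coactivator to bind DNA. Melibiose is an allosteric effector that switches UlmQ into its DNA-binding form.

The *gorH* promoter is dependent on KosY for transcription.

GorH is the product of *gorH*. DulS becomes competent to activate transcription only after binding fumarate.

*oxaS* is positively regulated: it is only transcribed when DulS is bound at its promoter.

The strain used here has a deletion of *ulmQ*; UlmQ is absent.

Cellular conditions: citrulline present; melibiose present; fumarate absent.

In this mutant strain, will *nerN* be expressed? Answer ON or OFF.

OFF

Fumarate is absent, so DulS is inactive.
Required activator DulS is absent, so *oxaS* is not transcribed.
So OxaS is not produced.
UlmQ is non-functional in this strain, so it has no effect.
Citrulline is present, so KosY is active.
No repressor is bound and KosY is active, so *gorH* is transcribed.
So GorH is produced and active.
With repressor GorH bound, *nerN* is not transcribed.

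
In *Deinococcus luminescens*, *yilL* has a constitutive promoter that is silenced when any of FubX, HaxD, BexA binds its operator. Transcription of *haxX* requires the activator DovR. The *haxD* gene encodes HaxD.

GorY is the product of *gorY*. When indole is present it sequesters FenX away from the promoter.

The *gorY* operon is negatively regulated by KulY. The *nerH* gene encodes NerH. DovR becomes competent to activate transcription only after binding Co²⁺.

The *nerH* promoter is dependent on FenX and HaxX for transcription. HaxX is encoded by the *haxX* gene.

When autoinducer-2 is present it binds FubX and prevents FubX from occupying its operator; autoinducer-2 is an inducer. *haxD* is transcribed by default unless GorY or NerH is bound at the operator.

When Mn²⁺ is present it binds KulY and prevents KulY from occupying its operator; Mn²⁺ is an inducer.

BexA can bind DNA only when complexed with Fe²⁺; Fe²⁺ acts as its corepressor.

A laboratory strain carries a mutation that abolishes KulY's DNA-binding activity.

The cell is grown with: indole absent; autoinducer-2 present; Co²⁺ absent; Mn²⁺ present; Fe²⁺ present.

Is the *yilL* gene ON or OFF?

Autoinducer-2 is present, so FubX is inactive.
KulY is non-functional in this strain, so it has no effect.
With no repressor bound, *gorY* is transcribed.
So GorY is produced and active.
Indole is absent, so FenX is active.
Co²⁺ is absent, so DovR is inactive.
Required activator DovR is absent, so *haxX* is not transcribed.
So HaxX is not produced.
Required activator HaxX is absent, so *nerH* is not transcribed.
So NerH is not produced.
With repressor GorY bound, *haxD* is not transcribed.
So HaxD is not produced.
Fe²⁺ is present, so BexA is active.
With repressor BexA bound, *yilL* is not transcribed.

OFF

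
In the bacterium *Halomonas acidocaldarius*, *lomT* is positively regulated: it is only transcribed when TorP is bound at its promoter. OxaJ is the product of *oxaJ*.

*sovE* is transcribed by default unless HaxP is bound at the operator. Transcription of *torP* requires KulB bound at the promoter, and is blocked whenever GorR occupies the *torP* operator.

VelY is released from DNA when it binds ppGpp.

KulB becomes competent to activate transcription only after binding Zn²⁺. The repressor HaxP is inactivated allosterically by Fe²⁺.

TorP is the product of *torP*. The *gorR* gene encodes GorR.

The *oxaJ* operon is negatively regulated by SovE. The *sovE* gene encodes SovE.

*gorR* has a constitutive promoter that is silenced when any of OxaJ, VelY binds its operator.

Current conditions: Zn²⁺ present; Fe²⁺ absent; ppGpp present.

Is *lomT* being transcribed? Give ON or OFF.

Fe²⁺ is absent, so HaxP is active.
With repressor HaxP bound, *sovE* is not transcribed.
So SovE is not produced.
With no repressor bound, *oxaJ* is transcribed.
So OxaJ is produced and active.
ppGpp is present, so VelY is inactive.
With repressor OxaJ bound, *gorR* is not transcribed.
So GorR is not produced.
Zn²⁺ is present, so KulB is active.
No repressor is bound and KulB is active, so *torP* is transcribed.
So TorP is produced and active.
No repressor is bound and TorP is active, so *lomT* is transcribed.

ON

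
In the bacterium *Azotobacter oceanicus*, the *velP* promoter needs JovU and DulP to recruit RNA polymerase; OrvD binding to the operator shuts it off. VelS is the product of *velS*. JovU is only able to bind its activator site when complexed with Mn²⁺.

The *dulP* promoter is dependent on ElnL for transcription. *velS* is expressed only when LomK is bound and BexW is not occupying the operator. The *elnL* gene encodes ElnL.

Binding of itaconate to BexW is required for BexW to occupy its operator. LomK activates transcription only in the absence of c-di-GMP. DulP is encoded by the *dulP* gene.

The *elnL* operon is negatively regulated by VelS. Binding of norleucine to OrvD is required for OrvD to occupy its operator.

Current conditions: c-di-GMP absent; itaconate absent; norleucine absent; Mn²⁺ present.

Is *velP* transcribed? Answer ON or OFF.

OFF

Mn²⁺ is present, so JovU is active.
Norleucine is absent, so OrvD is inactive.
c-di-GMP is absent, so LomK is active.
Itaconate is absent, so BexW is inactive.
No repressor is bound and LomK is active, so *velS* is transcribed.
So VelS is produced and active.
With repressor VelS bound, *elnL* is not transcribed.
So ElnL is not produced.
Required activator ElnL is absent, so *dulP* is not transcribed.
So DulP is not produced.
Required activator DulP is absent, so *velP* is not transcribed.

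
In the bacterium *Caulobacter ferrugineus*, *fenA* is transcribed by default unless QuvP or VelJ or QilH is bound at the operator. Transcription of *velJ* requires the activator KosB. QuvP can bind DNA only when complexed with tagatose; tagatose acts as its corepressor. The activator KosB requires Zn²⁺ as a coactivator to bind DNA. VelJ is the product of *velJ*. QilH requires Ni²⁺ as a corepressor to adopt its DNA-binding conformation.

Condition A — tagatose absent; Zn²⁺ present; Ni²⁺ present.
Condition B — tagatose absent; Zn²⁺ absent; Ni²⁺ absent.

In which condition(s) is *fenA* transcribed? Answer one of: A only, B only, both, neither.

Condition A:
Tagatose is absent, so QuvP is inactive.
Zn²⁺ is present, so KosB is active.
No repressor is bound and KosB is active, so *velJ* is transcribed.
So VelJ is produced and active.
Ni²⁺ is present, so QilH is active.
With repressor VelJ bound, *fenA* is not transcribed.
→ *fenA* is OFF in A.
Condition B:
Tagatose is absent, so QuvP is inactive.
Zn²⁺ is absent, so KosB is inactive.
Required activator KosB is absent, so *velJ* is not transcribed.
So VelJ is not produced.
Ni²⁺ is absent, so QilH is inactive.
With no repressor bound, *fenA* is transcribed.
→ *fenA* is ON in B.

B only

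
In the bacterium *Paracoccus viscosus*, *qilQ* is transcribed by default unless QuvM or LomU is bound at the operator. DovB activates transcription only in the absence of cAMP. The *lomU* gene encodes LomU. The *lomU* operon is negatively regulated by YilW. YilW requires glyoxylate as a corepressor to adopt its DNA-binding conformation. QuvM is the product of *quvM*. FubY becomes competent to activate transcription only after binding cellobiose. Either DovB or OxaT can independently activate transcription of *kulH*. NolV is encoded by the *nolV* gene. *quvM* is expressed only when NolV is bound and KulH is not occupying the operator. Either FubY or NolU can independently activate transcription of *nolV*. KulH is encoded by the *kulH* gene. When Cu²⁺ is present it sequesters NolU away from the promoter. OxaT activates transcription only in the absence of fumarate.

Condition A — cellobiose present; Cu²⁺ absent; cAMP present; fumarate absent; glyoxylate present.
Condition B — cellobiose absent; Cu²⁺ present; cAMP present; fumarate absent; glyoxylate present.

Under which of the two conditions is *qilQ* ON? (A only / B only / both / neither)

both

Condition A:
Cellobiose is present, so FubY is active.
Cu²⁺ is absent, so NolU is active.
Activator FubY is present, so *nolV* is transcribed.
So NolV is produced and active.
cAMP is present, so DovB is inactive.
Fumarate is absent, so OxaT is active.
Activator OxaT is present, so *kulH* is transcribed.
So KulH is produced and active.
With repressor KulH bound, *quvM* is not transcribed.
So QuvM is not produced.
Glyoxylate is present, so YilW is active.
With repressor YilW bound, *lomU* is not transcribed.
So LomU is not produced.
With no repressor bound, *qilQ* is transcribed.
→ *qilQ* is ON in A.
Condition B:
Cellobiose is absent, so FubY is inactive.
Cu²⁺ is present, so NolU is inactive.
No activator is available at the *nolV* promoter, so *nolV* is not transcribed.
So NolV is not produced.
cAMP is present, so DovB is inactive.
Fumarate is absent, so OxaT is active.
Activator OxaT is present, so *kulH* is transcribed.
So KulH is produced and active.
With repressor KulH bound, *quvM* is not transcribed.
So QuvM is not produced.
Glyoxylate is present, so YilW is active.
With repressor YilW bound, *lomU* is not transcribed.
So LomU is not produced.
With no repressor bound, *qilQ* is transcribed.
→ *qilQ* is ON in B.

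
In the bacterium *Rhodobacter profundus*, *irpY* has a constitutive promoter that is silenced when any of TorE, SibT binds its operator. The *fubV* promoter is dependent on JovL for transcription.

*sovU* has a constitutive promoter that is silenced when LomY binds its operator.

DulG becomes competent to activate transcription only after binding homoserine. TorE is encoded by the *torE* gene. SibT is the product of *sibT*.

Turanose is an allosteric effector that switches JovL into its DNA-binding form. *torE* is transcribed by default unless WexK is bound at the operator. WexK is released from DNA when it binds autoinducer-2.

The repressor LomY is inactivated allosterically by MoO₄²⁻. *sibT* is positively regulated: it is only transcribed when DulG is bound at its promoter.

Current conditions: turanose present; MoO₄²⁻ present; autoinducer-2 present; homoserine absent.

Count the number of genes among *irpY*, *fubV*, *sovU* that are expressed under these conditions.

Autoinducer-2 is present, so WexK is inactive.
With no repressor bound, *torE* is transcribed.
So TorE is produced and active.
Homoserine is absent, so DulG is inactive.
Required activator DulG is absent, so *sibT* is not transcribed.
So SibT is not produced.
With repressor TorE bound, *irpY* is not transcribed.
→ *irpY* is OFF.
Turanose is present, so JovL is active.
No repressor is bound and JovL is active, so *fubV* is transcribed.
→ *fubV* is ON.
MoO₄²⁻ is present, so LomY is inactive.
With no repressor bound, *sovU* is transcribed.
→ *sovU* is ON.
2 of the 3 genes are transcribed.

2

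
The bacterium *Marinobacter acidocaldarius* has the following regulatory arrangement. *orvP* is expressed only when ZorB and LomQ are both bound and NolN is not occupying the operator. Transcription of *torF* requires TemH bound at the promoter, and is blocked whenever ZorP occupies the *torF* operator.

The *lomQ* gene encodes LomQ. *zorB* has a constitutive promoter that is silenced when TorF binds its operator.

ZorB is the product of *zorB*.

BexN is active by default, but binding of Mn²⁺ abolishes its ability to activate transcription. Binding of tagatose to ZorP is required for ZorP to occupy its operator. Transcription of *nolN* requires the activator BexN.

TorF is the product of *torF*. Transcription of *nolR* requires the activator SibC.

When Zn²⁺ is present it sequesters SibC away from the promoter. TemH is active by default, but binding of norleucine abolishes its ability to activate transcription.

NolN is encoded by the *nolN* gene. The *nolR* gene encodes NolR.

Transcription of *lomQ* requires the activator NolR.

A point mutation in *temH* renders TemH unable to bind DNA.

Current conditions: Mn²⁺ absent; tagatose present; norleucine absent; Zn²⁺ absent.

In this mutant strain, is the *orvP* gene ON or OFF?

Tagatose is present, so ZorP is active.
TemH is non-functional in this strain, so it has no effect.
With repressor ZorP bound, *torF* is not transcribed.
So TorF is not produced.
With no repressor bound, *zorB* is transcribed.
So ZorB is produced and active.
Zn²⁺ is absent, so SibC is active.
No repressor is bound and SibC is active, so *nolR* is transcribed.
So NolR is produced and active.
No repressor is bound and NolR is active, so *lomQ* is transcribed.
So LomQ is produced and active.
Mn²⁺ is absent, so BexN is active.
No repressor is bound and BexN is active, so *nolN* is transcribed.
So NolN is produced and active.
With repressor NolN bound, *orvP* is not transcribed.

OFF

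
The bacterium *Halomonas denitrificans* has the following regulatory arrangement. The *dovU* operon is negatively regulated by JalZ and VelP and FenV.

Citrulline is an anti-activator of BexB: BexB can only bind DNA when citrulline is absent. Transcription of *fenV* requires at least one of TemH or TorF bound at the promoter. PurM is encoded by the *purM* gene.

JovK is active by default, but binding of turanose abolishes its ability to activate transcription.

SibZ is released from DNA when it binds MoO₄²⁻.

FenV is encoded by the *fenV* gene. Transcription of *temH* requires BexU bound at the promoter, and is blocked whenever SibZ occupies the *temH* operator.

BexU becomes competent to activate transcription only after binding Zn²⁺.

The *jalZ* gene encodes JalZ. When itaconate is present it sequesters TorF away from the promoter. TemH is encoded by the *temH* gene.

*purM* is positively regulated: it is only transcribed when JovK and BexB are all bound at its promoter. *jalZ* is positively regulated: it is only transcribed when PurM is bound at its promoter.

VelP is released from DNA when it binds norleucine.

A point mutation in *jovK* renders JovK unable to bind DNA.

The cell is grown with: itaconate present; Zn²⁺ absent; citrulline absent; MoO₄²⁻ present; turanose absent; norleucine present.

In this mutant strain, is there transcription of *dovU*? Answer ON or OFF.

JovK is non-functional in this strain, so it has no effect.
Citrulline is absent, so BexB is active.
Required activator JovK is absent, so *purM* is not transcribed.
So PurM is not produced.
Required activator PurM is absent, so *jalZ* is not transcribed.
So JalZ is not produced.
Norleucine is present, so VelP is inactive.
MoO₄²⁻ is present, so SibZ is inactive.
Zn²⁺ is absent, so BexU is inactive.
Required activator BexU is absent, so *temH* is not transcribed.
So TemH is not produced.
Itaconate is present, so TorF is inactive.
No activator is available at the *fenV* promoter, so *fenV* is not transcribed.
So FenV is not produced.
With no repressor bound, *dovU* is transcribed.

ON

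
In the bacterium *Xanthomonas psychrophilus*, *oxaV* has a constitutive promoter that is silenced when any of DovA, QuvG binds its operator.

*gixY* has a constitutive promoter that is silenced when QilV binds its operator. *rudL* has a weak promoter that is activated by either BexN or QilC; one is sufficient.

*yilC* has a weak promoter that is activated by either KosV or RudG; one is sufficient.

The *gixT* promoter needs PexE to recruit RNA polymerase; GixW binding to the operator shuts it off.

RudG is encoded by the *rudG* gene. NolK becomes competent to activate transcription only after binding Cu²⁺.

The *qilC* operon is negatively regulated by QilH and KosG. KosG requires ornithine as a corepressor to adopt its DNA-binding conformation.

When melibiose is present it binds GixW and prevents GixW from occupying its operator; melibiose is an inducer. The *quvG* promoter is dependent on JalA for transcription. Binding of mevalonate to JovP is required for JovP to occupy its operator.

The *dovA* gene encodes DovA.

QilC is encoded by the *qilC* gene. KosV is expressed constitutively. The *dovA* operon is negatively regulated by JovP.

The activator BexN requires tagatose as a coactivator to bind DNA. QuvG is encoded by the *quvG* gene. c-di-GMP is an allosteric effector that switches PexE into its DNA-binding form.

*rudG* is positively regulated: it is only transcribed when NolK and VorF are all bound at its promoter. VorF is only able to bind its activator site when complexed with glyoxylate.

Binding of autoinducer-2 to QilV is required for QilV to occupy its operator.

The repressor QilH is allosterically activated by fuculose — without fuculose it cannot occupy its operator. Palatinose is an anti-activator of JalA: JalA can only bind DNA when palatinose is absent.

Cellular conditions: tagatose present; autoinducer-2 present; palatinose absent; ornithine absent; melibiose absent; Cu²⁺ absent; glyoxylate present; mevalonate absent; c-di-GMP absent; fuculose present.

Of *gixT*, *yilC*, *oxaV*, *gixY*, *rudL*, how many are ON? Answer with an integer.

c-di-GMP is absent, so PexE is inactive.
Melibiose is absent, so GixW is active.
With repressor GixW bound, *gixT* is not transcribed.
→ *gixT* is OFF.
KosV is produced constitutively and is active.
Cu²⁺ is absent, so NolK is inactive.
Glyoxylate is present, so VorF is active.
Required activator NolK is absent, so *rudG* is not transcribed.
So RudG is not produced.
Activator KosV is present, so *yilC* is transcribed.
→ *yilC* is ON.
Mevalonate is absent, so JovP is inactive.
With no repressor bound, *dovA* is transcribed.
So DovA is produced and active.
Palatinose is absent, so JalA is active.
No repressor is bound and JalA is active, so *quvG* is transcribed.
So QuvG is produced and active.
With repressor DovA bound, *oxaV* is not transcribed.
→ *oxaV* is OFF.
Autoinducer-2 is present, so QilV is active.
With repressor QilV bound, *gixY* is not transcribed.
→ *gixY* is OFF.
Tagatose is present, so BexN is active.
Fuculose is present, so QilH is active.
Ornithine is absent, so KosG is inactive.
With repressor QilH bound, *qilC* is not transcribed.
So QilC is not produced.
Activator BexN is present, so *rudL* is transcribed.
→ *rudL* is ON.
2 of the 5 genes are transcribed.

2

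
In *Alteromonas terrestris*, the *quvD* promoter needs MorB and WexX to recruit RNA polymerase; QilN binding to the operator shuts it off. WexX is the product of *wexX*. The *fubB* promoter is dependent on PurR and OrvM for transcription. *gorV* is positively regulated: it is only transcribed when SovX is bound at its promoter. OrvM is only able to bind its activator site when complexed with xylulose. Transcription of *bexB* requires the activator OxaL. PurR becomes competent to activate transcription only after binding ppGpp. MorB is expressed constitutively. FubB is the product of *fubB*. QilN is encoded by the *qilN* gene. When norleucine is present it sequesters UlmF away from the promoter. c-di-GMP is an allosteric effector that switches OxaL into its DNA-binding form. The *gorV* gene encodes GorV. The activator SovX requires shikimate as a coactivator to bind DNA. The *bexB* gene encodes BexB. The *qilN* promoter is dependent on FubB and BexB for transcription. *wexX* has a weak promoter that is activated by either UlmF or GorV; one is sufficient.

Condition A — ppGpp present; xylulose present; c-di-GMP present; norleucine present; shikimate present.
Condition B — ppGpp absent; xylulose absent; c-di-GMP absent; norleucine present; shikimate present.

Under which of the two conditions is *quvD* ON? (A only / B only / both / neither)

B only

Condition A:
MorB is produced constitutively and is active.
ppGpp is present, so PurR is active.
Xylulose is present, so OrvM is active.
No repressor is bound and PurR and OrvM are active, so *fubB* is transcribed.
So FubB is produced and active.
c-di-GMP is present, so OxaL is active.
No repressor is bound and OxaL is active, so *bexB* is transcribed.
So BexB is produced and active.
No repressor is bound and FubB and BexB are active, so *qilN* is transcribed.
So QilN is produced and active.
Norleucine is present, so UlmF is inactive.
Shikimate is present, so SovX is active.
No repressor is bound and SovX is active, so *gorV* is transcribed.
So GorV is produced and active.
Activator GorV is present, so *wexX* is transcribed.
So WexX is produced and active.
With repressor QilN bound, *quvD* is not transcribed.
→ *quvD* is OFF in A.
Condition B:
MorB is produced constitutively and is active.
ppGpp is absent, so PurR is inactive.
Xylulose is absent, so OrvM is inactive.
Required activator PurR is absent, so *fubB* is not transcribed.
So FubB is not produced.
c-di-GMP is absent, so OxaL is inactive.
Required activator OxaL is absent, so *bexB* is not transcribed.
So BexB is not produced.
Required activator FubB is absent, so *qilN* is not transcribed.
So QilN is not produced.
Norleucine is present, so UlmF is inactive.
Shikimate is present, so SovX is active.
No repressor is bound and SovX is active, so *gorV* is transcribed.
So GorV is produced and active.
Activator GorV is present, so *wexX* is transcribed.
So WexX is produced and active.
No repressor is bound and MorB and WexX are active, so *quvD* is transcribed.
→ *quvD* is ON in B.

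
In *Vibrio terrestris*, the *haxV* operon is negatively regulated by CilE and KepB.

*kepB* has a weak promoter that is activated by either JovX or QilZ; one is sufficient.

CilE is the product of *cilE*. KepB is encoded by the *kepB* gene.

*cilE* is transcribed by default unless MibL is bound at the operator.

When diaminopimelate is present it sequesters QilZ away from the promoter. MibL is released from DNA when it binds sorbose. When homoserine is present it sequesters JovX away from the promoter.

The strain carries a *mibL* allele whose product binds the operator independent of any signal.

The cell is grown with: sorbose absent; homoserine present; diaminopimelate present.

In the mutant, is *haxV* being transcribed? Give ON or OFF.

ON

MibL is constitutively active in this strain.
With repressor MibL bound, *cilE* is not transcribed.
So CilE is not produced.
Homoserine is present, so JovX is inactive.
Diaminopimelate is present, so QilZ is inactive.
No activator is available at the *kepB* promoter, so *kepB* is not transcribed.
So KepB is not produced.
With no repressor bound, *haxV* is transcribed.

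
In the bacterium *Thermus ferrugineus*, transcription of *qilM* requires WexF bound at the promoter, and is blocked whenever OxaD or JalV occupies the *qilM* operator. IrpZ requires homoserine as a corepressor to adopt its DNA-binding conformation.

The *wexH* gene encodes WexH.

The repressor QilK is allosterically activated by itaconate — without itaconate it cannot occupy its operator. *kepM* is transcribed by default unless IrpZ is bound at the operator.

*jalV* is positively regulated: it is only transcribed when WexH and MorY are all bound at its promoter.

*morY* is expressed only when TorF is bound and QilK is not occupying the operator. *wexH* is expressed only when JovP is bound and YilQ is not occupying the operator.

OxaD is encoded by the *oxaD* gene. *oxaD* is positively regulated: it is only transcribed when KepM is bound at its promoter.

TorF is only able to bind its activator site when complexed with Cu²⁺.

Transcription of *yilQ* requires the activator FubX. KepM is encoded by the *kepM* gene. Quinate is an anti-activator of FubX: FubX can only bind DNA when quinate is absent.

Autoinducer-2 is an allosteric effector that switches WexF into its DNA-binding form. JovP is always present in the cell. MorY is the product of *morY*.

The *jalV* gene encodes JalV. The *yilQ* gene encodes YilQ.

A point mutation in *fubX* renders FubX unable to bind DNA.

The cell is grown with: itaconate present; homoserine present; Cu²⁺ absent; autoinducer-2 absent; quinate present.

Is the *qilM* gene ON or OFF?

Homoserine is present, so IrpZ is active.
With repressor IrpZ bound, *kepM* is not transcribed.
So KepM is not produced.
Required activator KepM is absent, so *oxaD* is not transcribed.
So OxaD is not produced.
FubX is non-functional in this strain, so it has no effect.
Required activator FubX is absent, so *yilQ* is not transcribed.
So YilQ is not produced.
JovP is produced constitutively and is active.
No repressor is bound and JovP is active, so *wexH* is transcribed.
So WexH is produced and active.
Cu²⁺ is absent, so TorF is inactive.
Itaconate is present, so QilK is active.
With repressor QilK bound, *morY* is not transcribed.
So MorY is not produced.
Required activator MorY is absent, so *jalV* is not transcribed.
So JalV is not produced.
Autoinducer-2 is absent, so WexF is inactive.
Required activator WexF is absent, so *qilM* is not transcribed.

OFF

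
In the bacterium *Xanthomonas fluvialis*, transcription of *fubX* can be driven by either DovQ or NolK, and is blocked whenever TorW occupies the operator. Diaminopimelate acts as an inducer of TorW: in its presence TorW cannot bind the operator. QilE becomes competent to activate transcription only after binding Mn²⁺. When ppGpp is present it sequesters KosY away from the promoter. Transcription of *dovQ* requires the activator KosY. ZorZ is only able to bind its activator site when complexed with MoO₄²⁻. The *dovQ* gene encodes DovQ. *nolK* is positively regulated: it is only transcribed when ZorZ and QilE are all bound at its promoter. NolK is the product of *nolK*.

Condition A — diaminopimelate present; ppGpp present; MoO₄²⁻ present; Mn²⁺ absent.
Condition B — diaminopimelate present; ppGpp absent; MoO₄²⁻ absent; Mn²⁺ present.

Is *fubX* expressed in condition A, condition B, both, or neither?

Condition A:
Diaminopimelate is present, so TorW is inactive.
ppGpp is present, so KosY is inactive.
Required activator KosY is absent, so *dovQ* is not transcribed.
So DovQ is not produced.
MoO₄²⁻ is present, so ZorZ is active.
Mn²⁺ is absent, so QilE is inactive.
Required activator QilE is absent, so *nolK* is not transcribed.
So NolK is not produced.
No activator is available at the *fubX* promoter, so *fubX* is not transcribed.
→ *fubX* is OFF in A.
Condition B:
Diaminopimelate is present, so TorW is inactive.
ppGpp is absent, so KosY is active.
No repressor is bound and KosY is active, so *dovQ* is transcribed.
So DovQ is produced and active.
MoO₄²⁻ is absent, so ZorZ is inactive.
Mn²⁺ is present, so QilE is active.
Required activator ZorZ is absent, so *nolK* is not transcribed.
So NolK is not produced.
Activator DovQ is present, so *fubX* is transcribed.
→ *fubX* is ON in B.

B only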